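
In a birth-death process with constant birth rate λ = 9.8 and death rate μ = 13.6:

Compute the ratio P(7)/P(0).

For constant rates: P(n)/P(0) = (λ/μ)^n
P(7)/P(0) = (9.8/13.6)^7 = 0.7206^7 = 0.1009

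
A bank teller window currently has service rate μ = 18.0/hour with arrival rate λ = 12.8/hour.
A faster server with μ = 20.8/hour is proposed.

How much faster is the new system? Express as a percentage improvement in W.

System 1: ρ₁ = 12.8/18.0 = 0.7111, W₁ = 1/(18.0-12.8) = 0.1923
System 2: ρ₂ = 12.8/20.8 = 0.6154, W₂ = 1/(20.8-12.8) = 0.1250
Improvement: (W₁-W₂)/W₁ = (0.1923-0.1250)/0.1923 = 35.00%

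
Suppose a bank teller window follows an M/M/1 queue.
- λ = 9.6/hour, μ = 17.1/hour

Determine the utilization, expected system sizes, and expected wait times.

Step 1: ρ = λ/μ = 9.6/17.1 = 0.5614
Step 2: L = λ/(μ-λ) = 9.6/7.50 = 1.2800
Step 3: Lq = λ²/(μ(μ-λ)) = 92.16/(17.1×7.50) = 0.7186
Step 4: W = 1/(μ-λ) = 1/7.50 = 0.13333
Step 5: Wq = λ/(μ(μ-λ)) = 9.6/(17.1×7.50) = 0.07485
Step 6: P(0) = 1-ρ = 0.4386
Verify: L = λW = 9.6×0.13333 = 1.2800 ✔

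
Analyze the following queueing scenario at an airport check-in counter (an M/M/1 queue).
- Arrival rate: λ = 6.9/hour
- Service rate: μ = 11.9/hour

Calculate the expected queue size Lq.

ρ = λ/μ = 6.9/11.9 = 0.5798
For M/M/1: Lq = λ²/(μ(μ-λ))
Lq = 47.61/(11.9 × 5.00)
Lq = 0.8002 passengers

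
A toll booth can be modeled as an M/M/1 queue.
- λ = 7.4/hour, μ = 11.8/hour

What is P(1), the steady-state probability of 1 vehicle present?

ρ = λ/μ = 7.4/11.8 = 0.6271
P(n) = (1-ρ)ρⁿ
P(1) = (1-0.6271) × 0.6271^1
P(1) = 0.3729 × 0.6271
P(1) = 0.2338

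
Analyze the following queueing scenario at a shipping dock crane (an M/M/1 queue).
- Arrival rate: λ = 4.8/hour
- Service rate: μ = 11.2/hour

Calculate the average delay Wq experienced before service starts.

First, compute utilization: ρ = λ/μ = 4.8/11.2 = 0.4286
For M/M/1: Wq = λ/(μ(μ-λ))
Wq = 4.8/(11.2 × (11.2-4.8))
Wq = 4.8/(11.2 × 6.40)
Wq = 0.06696 hours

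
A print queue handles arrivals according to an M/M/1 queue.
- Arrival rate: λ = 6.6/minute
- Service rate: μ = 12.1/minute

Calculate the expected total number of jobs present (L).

ρ = λ/μ = 6.6/12.1 = 0.5455
For M/M/1: L = λ/(μ-λ)
L = 6.6/(12.1-6.6) = 6.6/5.50
L = 1.2000 jobs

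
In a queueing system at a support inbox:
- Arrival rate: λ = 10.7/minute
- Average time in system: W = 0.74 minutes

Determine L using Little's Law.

Little's Law: L = λW
L = 10.7 × 0.74 = 7.9180 emails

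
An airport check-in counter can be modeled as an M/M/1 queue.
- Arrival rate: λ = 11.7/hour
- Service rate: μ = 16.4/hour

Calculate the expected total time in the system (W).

First, compute utilization: ρ = λ/μ = 11.7/16.4 = 0.7134
For M/M/1: W = 1/(μ-λ)
W = 1/(16.4-11.7) = 1/4.70
W = 0.2128 hours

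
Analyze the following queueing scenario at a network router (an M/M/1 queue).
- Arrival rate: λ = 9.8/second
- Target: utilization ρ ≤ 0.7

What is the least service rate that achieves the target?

ρ = λ/μ, so μ = λ/ρ
μ ≥ 9.8/0.7 = 14.0000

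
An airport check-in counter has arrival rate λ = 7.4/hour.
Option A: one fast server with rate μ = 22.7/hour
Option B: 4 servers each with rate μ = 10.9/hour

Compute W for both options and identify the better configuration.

Option A: single server μ = 22.7 (M/M/1)
  ρ_A = 7.4/22.7 = 0.3260
  W_A = 1/(μ-λ) = 1/(22.7-7.4) = 1/15.30 = 0.06536

Option B: 4 servers μ = 10.9 (M/M/4)
  ρ_B = λ/(cμ) = 7.4/(4×10.9) = 0.1697
  Offered load a = λ/μ = cρ = 7.4/10.9 = 0.6789
  P₀ = [ Σₙ₌₀^3 aⁿ/n! + a^4/(4!(1-ρ)) ]⁻¹
  Σ = a^0/0! + a^1/1! + a^2/2! + a^3/3! = 1.0000 + 0.6789 + 0.2305 + 0.05215 = 1.9615
  a^4/(4!(1-ρ)) = 0.2124/(24 × 0.8303) = 0.01066
  P₀ = 1/(1.9615 + 0.01066) = 0.5071
  Lq = P₀·a^4·ρ / (4!(1-ρ)²) = 0.5071 × 0.2124 × 0.1697 / (24 × 0.6894) = 0.001105
  Wq_B = Lq/λ = 0.001105/7.4 = 0.0001493
  W_B = Wq_B + 1/μ = 0.0001493 + 0.09174 = 0.09189

Since W_A = 0.06536 < W_B = 0.09189, Option A (single fast server) has the shorter time in system.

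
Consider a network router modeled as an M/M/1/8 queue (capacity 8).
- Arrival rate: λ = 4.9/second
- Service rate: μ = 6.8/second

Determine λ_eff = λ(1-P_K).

ρ = λ/μ = 4.9/6.8 = 0.720588
P₀ = (1-ρ)/(1-ρ^(K+1)) = (1-0.720588)/(1-0.720588^9) = 0.2794/0.9476 = 0.2949
P_K = P₀×ρ^K = 0.29486 × 0.720588^8 = 0.29486 × 0.072694 = 0.02143
λ_eff = λ(1-P_K) = 4.9 × (1 - 0.02143) = 4.9 × 0.97857 = 4.7950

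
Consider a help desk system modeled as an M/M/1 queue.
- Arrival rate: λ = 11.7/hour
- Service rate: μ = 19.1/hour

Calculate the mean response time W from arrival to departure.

First, compute utilization: ρ = λ/μ = 11.7/19.1 = 0.6126
For M/M/1: W = 1/(μ-λ)
W = 1/(19.1-11.7) = 1/7.40
W = 0.1351 hours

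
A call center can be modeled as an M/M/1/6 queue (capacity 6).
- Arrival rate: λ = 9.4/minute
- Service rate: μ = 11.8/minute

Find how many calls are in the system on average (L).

ρ = λ/μ = 9.4/11.8 = 0.7966
P₀ = (1-ρ)/(1-ρ^(K+1)) = (1-0.7966)/(1-0.7966^7) = 0.2034/0.7964 = 0.2554
P_K = P₀×ρ^K = 0.25538 × 0.7966^6 = 0.25538 × 0.25553 = 0.06526
L = ρ[1 - (K+1)ρ^K + Kρ^(K+1)] / [(1-ρ)(1-ρ^(K+1))]
L = 0.7966 × (1 - 7×0.255530 + 6×0.203555) / ((1 - 0.7966) × (1 - 0.203555)) = 2.1274 calls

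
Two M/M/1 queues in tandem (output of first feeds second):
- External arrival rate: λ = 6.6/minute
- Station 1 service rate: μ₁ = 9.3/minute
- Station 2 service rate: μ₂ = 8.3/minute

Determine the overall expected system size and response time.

By Jackson's theorem, each station behaves as independent M/M/1.
Station 1: ρ₁ = 6.6/9.3 = 0.7097, L₁ = ρ₁/(1-ρ₁) = λ/(μ₁-λ) = 6.6/2.70 = 2.4444
Station 2: ρ₂ = 6.6/8.3 = 0.7952, L₂ = ρ₂/(1-ρ₂) = λ/(μ₂-λ) = 6.6/1.70 = 3.8824
Total: L = L₁ + L₂ = 2.4444 + 3.8824 = 6.3268
W = L/λ = 6.3268/6.6 = 0.9586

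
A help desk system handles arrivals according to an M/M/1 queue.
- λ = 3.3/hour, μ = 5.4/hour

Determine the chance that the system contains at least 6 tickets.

ρ = λ/μ = 3.3/5.4 = 0.61111
P(N ≥ n) = ρⁿ
P(N ≥ 6) = 0.61111^6
P(N ≥ 6) = 0.05209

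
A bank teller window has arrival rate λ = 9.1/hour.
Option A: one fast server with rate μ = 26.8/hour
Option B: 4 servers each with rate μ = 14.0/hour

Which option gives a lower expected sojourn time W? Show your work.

Option A: single server μ = 26.8 (M/M/1)
  ρ_A = 9.1/26.8 = 0.3396
  W_A = 1/(μ-λ) = 1/(26.8-9.1) = 1/17.70 = 0.05650

Option B: 4 servers μ = 14.0 (M/M/4)
  ρ_B = λ/(cμ) = 9.1/(4×14.0) = 0.1625
  Offered load a = λ/μ = cρ = 9.1/14.0 = 0.6500
  P₀ = [ Σₙ₌₀^3 aⁿ/n! + a^4/(4!(1-ρ)) ]⁻¹
  Σ = a^0/0! + a^1/1! + a^2/2! + a^3/3! = 1.0000 + 0.65000 + 0.21125 + 0.045771 = 1.9070
  a^4/(4!(1-ρ)) = 0.1785/(24 × 0.8375) = 0.008881
  P₀ = 1/(1.90702 + 0.00888091) = 0.5219
  Lq = P₀·a^4·ρ / (4!(1-ρ)²) = 0.52195 × 0.17851 × 0.16250 / (24 × 0.70141) = 0.0008994
  Wq_B = Lq/λ = 0.0008994/9.1 = 0.00009884
  W_B = Wq_B + 1/μ = 0.00009884 + 0.07143 = 0.07153

Since W_A = 0.05650 < W_B = 0.07153, Option A (single fast server) has the shorter time in system.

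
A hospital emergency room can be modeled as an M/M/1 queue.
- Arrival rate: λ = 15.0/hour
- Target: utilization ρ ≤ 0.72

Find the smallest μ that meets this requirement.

ρ = λ/μ, so μ = λ/ρ
μ ≥ 15.0/0.72 = 20.8333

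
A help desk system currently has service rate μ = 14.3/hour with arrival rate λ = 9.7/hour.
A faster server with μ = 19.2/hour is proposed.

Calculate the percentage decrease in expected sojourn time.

System 1: ρ₁ = 9.7/14.3 = 0.6783, W₁ = 1/(14.3-9.7) = 0.21739
System 2: ρ₂ = 9.7/19.2 = 0.5052, W₂ = 1/(19.2-9.7) = 0.10526
Improvement: (W₁-W₂)/W₁ = (0.21739-0.10526)/0.21739 = 51.58%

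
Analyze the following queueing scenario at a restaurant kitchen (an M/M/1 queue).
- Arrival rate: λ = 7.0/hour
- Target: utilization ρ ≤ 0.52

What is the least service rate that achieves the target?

ρ = λ/μ, so μ = λ/ρ
μ ≥ 7.0/0.52 = 13.4615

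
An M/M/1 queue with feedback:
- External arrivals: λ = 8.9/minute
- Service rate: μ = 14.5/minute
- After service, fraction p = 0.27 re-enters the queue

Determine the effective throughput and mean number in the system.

Effective arrival rate: λ_eff = λ/(1-p) = 8.9/(1-0.27) = 8.9/0.73 = 12.19178
ρ = λ_eff/μ = 12.19178/14.5 = 0.840812
L = ρ/(1-ρ) = 0.840812/(1-0.840812) = 5.2819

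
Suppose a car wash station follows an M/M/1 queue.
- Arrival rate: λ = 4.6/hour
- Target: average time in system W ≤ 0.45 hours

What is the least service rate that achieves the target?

For M/M/1: W = 1/(μ-λ)
Need W ≤ 0.45, so 1/(μ-λ) ≤ 0.45
μ - λ ≥ 1/0.45 = 2.2222
μ ≥ 4.6 + 2.2222 = 6.8222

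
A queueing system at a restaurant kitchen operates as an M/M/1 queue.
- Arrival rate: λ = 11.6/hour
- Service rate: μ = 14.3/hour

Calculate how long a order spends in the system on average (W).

First, compute utilization: ρ = λ/μ = 11.6/14.3 = 0.8112
For M/M/1: W = 1/(μ-λ)
W = 1/(14.3-11.6) = 1/2.70
W = 0.3704 hours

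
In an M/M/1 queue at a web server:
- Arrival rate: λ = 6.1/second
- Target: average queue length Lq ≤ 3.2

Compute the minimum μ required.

For M/M/1: Lq = λ²/(μ(μ-λ))
Need Lq ≤ 3.2, i.e. μ(μ-λ) ≥ λ²/3.2
μ² - 6.1μ - 37.21/3.2 ≥ 0  →  μ² - 6.1μ - 11.62812 ≥ 0
Quadratic formula (positive root): μ = [λ + √(λ² + 4×11.62812)]/2
Discriminant: 37.21 + 4×11.62812 = 83.7225, √83.7225 = 9.1500
μ ≥ (6.1 + 9.1500)/2 = 7.6250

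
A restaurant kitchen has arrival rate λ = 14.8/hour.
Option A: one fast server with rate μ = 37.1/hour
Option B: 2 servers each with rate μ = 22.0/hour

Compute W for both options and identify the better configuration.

Option A: single server μ = 37.1 (M/M/1)
  ρ_A = 14.8/37.1 = 0.3989
  W_A = 1/(μ-λ) = 1/(37.1-14.8) = 1/22.30 = 0.04484

Option B: 2 servers μ = 22.0 (M/M/2)
  ρ_B = λ/(cμ) = 14.8/(2×22.0) = 0.3364
  Offered load a = λ/μ = cρ = 14.8/22.0 = 0.6727
  P₀ = [ Σₙ₌₀^1 aⁿ/n! + a^2/(2!(1-ρ)) ]⁻¹
  Σ = a^0/0! + a^1/1! = 1.0000 + 0.6727 = 1.6727
  a^2/(2!(1-ρ)) = 0.4526/(2 × 0.6636) = 0.3410
  P₀ = 1/(1.6727 + 0.3410) = 0.4966
  Lq = P₀·a^2·ρ / (2!(1-ρ)²) = 0.49660 × 0.45256 × 0.33636 / (2 × 0.44041) = 0.08582
  Wq_B = Lq/λ = 0.08582/14.8 = 0.005799
  W_B = Wq_B + 1/μ = 0.005799 + 0.04545 = 0.05125

Since W_A = 0.04484 < W_B = 0.05125, Option A (single fast server) has the shorter time in system.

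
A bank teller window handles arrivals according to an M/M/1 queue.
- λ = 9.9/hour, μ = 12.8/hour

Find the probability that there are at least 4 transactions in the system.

ρ = λ/μ = 9.9/12.8 = 0.7734
P(N ≥ n) = ρⁿ
P(N ≥ 4) = 0.7734^4
P(N ≥ 4) = 0.3578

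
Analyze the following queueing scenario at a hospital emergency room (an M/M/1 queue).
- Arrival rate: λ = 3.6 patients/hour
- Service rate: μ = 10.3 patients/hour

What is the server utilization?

Server utilization: ρ = λ/μ
ρ = 3.6/10.3 = 0.3495
The server is busy 34.95% of the time.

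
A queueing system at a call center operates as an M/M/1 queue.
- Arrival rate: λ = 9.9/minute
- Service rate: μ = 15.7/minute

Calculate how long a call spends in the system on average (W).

First, compute utilization: ρ = λ/μ = 9.9/15.7 = 0.6306
For M/M/1: W = 1/(μ-λ)
W = 1/(15.7-9.9) = 1/5.80
W = 0.1724 minutes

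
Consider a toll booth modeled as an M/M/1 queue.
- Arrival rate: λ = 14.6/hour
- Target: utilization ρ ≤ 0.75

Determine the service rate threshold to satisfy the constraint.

ρ = λ/μ, so μ = λ/ρ
μ ≥ 14.6/0.75 = 19.4667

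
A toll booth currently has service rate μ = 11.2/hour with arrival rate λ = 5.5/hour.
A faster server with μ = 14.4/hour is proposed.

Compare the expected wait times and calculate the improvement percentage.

System 1: ρ₁ = 5.5/11.2 = 0.4911, W₁ = 1/(11.2-5.5) = 0.17544
System 2: ρ₂ = 5.5/14.4 = 0.3819, W₂ = 1/(14.4-5.5) = 0.11236
Improvement: (W₁-W₂)/W₁ = (0.17544-0.11236)/0.17544 = 35.96%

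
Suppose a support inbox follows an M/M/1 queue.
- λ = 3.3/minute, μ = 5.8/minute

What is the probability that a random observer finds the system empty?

ρ = λ/μ = 3.3/5.8 = 0.5690
P(0) = 1 - ρ = 1 - 0.5690 = 0.4310
The server is idle 43.10% of the time.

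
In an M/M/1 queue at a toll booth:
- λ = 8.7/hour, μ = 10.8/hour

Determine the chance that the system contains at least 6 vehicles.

ρ = λ/μ = 8.7/10.8 = 0.8056
P(N ≥ n) = ρⁿ
P(N ≥ 6) = 0.8056^6
P(N ≥ 6) = 0.2733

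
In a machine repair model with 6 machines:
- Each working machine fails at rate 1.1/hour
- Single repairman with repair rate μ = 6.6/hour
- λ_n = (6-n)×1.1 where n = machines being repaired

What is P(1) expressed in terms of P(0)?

P(1)/P(0) = ∏_{i=0}^{1-1} λ_i/μ_{i+1}
= (6-0)×1.1/6.6
= 1.0000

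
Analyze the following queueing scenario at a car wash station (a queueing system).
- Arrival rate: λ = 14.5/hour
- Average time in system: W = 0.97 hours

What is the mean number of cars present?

Little's Law: L = λW
L = 14.5 × 0.97 = 14.0650 cars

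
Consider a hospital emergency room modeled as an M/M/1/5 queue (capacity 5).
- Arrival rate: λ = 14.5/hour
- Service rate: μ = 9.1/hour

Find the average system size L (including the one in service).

ρ = λ/μ = 14.5/9.1 = 1.5934
P₀ = (1-ρ)/(1-ρ^(K+1)) = (1-1.5934)/(1-1.5934^6) = -0.5934/-15.3662 = 0.03862
P_K = P₀×ρ^K = 0.038617 × 1.5934^5 = 0.038617 × 10.2713 = 0.3966
L = ρ[1 - (K+1)ρ^K + Kρ^(K+1)] / [(1-ρ)(1-ρ^(K+1))]
L = 1.5934 × (1 - 6×10.27127 + 5×16.36624) / ((1 - 1.5934) × (1 - 16.36624)) = 3.7053 patients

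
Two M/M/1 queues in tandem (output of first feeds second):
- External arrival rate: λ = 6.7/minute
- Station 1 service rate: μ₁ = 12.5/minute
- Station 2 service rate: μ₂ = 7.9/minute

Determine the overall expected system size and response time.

By Jackson's theorem, each station behaves as independent M/M/1.
Station 1: ρ₁ = 6.7/12.5 = 0.5360, L₁ = ρ₁/(1-ρ₁) = λ/(μ₁-λ) = 6.7/5.80 = 1.1552
Station 2: ρ₂ = 6.7/7.9 = 0.8481, L₂ = ρ₂/(1-ρ₂) = λ/(μ₂-λ) = 6.7/1.20 = 5.5833
Total: L = L₁ + L₂ = 1.1552 + 5.5833 = 6.7385
W = L/λ = 6.7385/6.7 = 1.0057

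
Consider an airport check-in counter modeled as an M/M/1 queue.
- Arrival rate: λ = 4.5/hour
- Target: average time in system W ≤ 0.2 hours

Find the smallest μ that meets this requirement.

For M/M/1: W = 1/(μ-λ)
Need W ≤ 0.2, so 1/(μ-λ) ≤ 0.2
μ - λ ≥ 1/0.2 = 5.0000
μ ≥ 4.5 + 5.0000 = 9.5000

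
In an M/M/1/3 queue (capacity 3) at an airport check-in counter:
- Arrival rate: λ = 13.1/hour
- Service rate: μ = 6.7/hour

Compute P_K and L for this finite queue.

ρ = λ/μ = 13.1/6.7 = 1.9552
P₀ = (1-ρ)/(1-ρ^(K+1)) = (1-1.9552)/(1-1.9552^4) = -0.9552/-13.6139 = 0.07016
P_K = P₀×ρ^K = 0.07016 × 1.9552^3 = 0.07016 × 7.4744 = 0.5244
Blocking probability P_3 = 0.5244 (52.44%)
L = ρ[1 - (K+1)ρ^K + Kρ^(K+1)] / [(1-ρ)(1-ρ^(K+1))]
L = 1.9552 × (1 - 4×7.4744 + 3×14.6139) / ((1 - 1.9552) × (1 - 14.6139)) = 2.2469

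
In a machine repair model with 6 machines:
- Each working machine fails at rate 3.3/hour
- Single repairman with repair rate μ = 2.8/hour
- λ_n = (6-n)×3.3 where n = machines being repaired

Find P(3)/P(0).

P(3)/P(0) = ∏_{i=0}^{3-1} λ_i/μ_{i+1}
= (6-0)×3.3/2.8 × (6-1)×3.3/2.8 × (6-2)×3.3/2.8
= 196.4486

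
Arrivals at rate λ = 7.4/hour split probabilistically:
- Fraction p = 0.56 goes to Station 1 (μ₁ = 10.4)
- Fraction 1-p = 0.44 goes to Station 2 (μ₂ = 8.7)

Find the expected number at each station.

Effective rates: λ₁ = 7.4×0.56 = 4.144, λ₂ = 7.4×0.44 = 3.256
Station 1: ρ₁ = 4.144/10.4 = 0.39846, L₁ = ρ₁/(1-ρ₁) = 0.39846/(1-0.39846) = 0.6624
Station 2: ρ₂ = 3.256/8.7 = 0.37425, L₂ = ρ₂/(1-ρ₂) = 0.37425/(1-0.37425) = 0.5981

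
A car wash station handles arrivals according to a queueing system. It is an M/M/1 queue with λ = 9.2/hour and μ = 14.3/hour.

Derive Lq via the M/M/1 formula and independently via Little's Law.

Method 1 (direct): Lq = λ²/(μ(μ-λ)) = 84.64/(14.3 × 5.10) = 1.1606

Method 2 (Little's Law):
W = 1/(μ-λ) = 1/5.10 = 0.19608
Wq = W - 1/μ = 0.19608 - 0.069930 = 0.12615
Lq = λWq = 9.2 × 0.12615 = 1.1606 ✔ (matches Method 1)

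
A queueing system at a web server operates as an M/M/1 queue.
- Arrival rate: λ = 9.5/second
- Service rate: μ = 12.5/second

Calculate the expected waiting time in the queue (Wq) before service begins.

First, compute utilization: ρ = λ/μ = 9.5/12.5 = 0.7600
For M/M/1: Wq = λ/(μ(μ-λ))
Wq = 9.5/(12.5 × (12.5-9.5))
Wq = 9.5/(12.5 × 3.00)
Wq = 0.2533 seconds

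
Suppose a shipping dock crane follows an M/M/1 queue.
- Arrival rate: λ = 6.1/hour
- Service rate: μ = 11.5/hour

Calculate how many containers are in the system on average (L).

ρ = λ/μ = 6.1/11.5 = 0.5304
For M/M/1: L = λ/(μ-λ)
L = 6.1/(11.5-6.1) = 6.1/5.40
L = 1.1296 containers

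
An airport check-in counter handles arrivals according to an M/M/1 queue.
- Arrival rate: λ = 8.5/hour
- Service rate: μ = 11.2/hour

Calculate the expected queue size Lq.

ρ = λ/μ = 8.5/11.2 = 0.7589
For M/M/1: Lq = λ²/(μ(μ-λ))
Lq = 72.25/(11.2 × 2.70)
Lq = 2.3892 passengers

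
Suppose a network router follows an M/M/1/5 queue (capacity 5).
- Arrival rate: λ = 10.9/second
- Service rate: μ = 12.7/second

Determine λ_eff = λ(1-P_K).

ρ = λ/μ = 10.9/12.7 = 0.85827
P₀ = (1-ρ)/(1-ρ^(K+1)) = (1-0.85827)/(1-0.85827^6) = 0.14173/0.60029 = 0.2361
P_K = P₀×ρ^K = 0.2361 × 0.85827^5 = 0.2361 × 0.4657 = 0.1100
λ_eff = λ(1-P_K) = 10.9 × (1 - 0.109955) = 10.9 × 0.890045 = 9.7015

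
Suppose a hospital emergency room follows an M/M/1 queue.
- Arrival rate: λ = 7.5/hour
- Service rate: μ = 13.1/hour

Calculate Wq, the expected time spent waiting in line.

First, compute utilization: ρ = λ/μ = 7.5/13.1 = 0.5725
For M/M/1: Wq = λ/(μ(μ-λ))
Wq = 7.5/(13.1 × (13.1-7.5))
Wq = 7.5/(13.1 × 5.60)
Wq = 0.1022 hours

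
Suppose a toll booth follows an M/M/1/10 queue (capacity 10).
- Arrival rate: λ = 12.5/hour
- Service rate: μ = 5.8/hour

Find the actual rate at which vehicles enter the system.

ρ = λ/μ = 12.5/5.8 = 2.1552
P₀ = (1-ρ)/(1-ρ^(K+1)) = (1-2.1552)/(1-2.1552^11) = -1.1552/-4658.7580 = 0.0002480
P_K = P₀×ρ^K = 0.00024796 × 2.1552^10 = 0.00024796 × 2162.1000 = 0.5361
λ_eff = λ(1-P_K) = 12.5 × (1 - 0.536115) = 12.5 × 0.463885 = 5.7986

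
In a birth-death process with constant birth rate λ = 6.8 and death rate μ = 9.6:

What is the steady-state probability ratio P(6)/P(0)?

For constant rates: P(n)/P(0) = (λ/μ)^n
P(6)/P(0) = (6.8/9.6)^6 = 0.7083^6 = 0.1263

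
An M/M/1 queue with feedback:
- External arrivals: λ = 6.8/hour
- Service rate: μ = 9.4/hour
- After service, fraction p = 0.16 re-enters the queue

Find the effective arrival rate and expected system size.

Effective arrival rate: λ_eff = λ/(1-p) = 6.8/(1-0.16) = 6.8/0.84 = 8.09524
ρ = λ_eff/μ = 8.09524/9.4 = 0.861196
L = ρ/(1-ρ) = 0.861196/(1-0.861196) = 6.2044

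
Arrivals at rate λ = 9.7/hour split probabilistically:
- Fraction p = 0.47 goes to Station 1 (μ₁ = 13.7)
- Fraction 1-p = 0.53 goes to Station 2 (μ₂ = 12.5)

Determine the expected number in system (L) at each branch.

Effective rates: λ₁ = 9.7×0.47 = 4.559, λ₂ = 9.7×0.53 = 5.141
Station 1: ρ₁ = 4.559/13.7 = 0.33277, L₁ = ρ₁/(1-ρ₁) = 0.33277/(1-0.33277) = 0.4987
Station 2: ρ₂ = 5.141/12.5 = 0.41128, L₂ = ρ₂/(1-ρ₂) = 0.41128/(1-0.41128) = 0.6986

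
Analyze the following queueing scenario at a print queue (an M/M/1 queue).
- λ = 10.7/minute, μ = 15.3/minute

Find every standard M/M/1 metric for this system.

Step 1: ρ = λ/μ = 10.7/15.3 = 0.6993
Step 2: L = λ/(μ-λ) = 10.7/4.60 = 2.3261
Step 3: Lq = λ²/(μ(μ-λ)) = 114.49/(15.3×4.60) = 1.6267
Step 4: W = 1/(μ-λ) = 1/4.60 = 0.21739
Step 5: Wq = λ/(μ(μ-λ)) = 10.7/(15.3×4.60) = 0.1520
Step 6: P(0) = 1-ρ = 0.3007
Verify: L = λW = 10.7×0.21739 = 2.3261 ✔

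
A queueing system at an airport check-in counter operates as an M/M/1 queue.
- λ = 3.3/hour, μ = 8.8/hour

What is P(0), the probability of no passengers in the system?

ρ = λ/μ = 3.3/8.8 = 0.3750
P(0) = 1 - ρ = 1 - 0.3750 = 0.6250
The server is idle 62.50% of the time.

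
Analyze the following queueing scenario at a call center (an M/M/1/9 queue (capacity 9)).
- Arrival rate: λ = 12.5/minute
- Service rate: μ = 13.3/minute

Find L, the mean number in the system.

ρ = λ/μ = 12.5/13.3 = 0.93985
P₀ = (1-ρ)/(1-ρ^(K+1)) = (1-0.93985)/(1-0.93985^10) = 0.06015/0.4622 = 0.1301
P_K = P₀×ρ^K = 0.130126 × 0.93985^9 = 0.130126 × 0.572172 = 0.07445
L = ρ[1 - (K+1)ρ^K + Kρ^(K+1)] / [(1-ρ)(1-ρ^(K+1))]
L = 0.93985 × (1 - 10×0.5721724 + 9×0.5377562) / ((1 - 0.93985) × (1 - 0.5377562)) = 3.9915 calls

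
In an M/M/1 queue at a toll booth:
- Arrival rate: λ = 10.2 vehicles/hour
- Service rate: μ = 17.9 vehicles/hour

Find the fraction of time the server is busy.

Server utilization: ρ = λ/μ
ρ = 10.2/17.9 = 0.5698
The server is busy 56.98% of the time.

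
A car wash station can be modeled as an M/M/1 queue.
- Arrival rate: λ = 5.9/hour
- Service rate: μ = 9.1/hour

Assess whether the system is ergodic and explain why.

Stability requires ρ = λ/(cμ) < 1
ρ = 5.9/(1 × 9.1) = 5.9/9.10 = 0.6484
Since 0.6484 < 1, the system is STABLE.
The server is busy 64.84% of the time.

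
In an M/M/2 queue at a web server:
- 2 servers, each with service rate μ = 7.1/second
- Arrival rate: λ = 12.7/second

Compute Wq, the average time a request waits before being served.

Traffic intensity: ρ = λ/(cμ) = 12.7/(2×7.1) = 0.8944
Since ρ = 0.8944 < 1, system is stable.
Offered load a = λ/μ = cρ = 12.7/7.1 = 1.7887
P₀ = [ Σₙ₌₀^1 aⁿ/n! + a^2/(2!(1-ρ)) ]⁻¹
Σ = a^0/0! + a^1/1! = 1.0000 + 1.7887 = 2.7887
a^2/(2!(1-ρ)) = 3.19956/(2 × 0.105634) = 15.1446
P₀ = 1/(2.7887 + 15.1446) = 0.05576
Lq = P₀·a^2·ρ / (2!(1-ρ)²) = 0.05576208 × 3.199564 × 0.8943662 / (2 × 0.01115850) = 7.1501
Wq = Lq/λ = 7.1501/12.7 = 0.5630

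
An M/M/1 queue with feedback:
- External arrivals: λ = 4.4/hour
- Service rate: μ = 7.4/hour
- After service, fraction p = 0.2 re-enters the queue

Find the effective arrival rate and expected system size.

Effective arrival rate: λ_eff = λ/(1-p) = 4.4/(1-0.2) = 4.4/0.80 = 5.5000
ρ = λ_eff/μ = 5.5000/7.4 = 0.74324
L = ρ/(1-ρ) = 0.74324/(1-0.74324) = 2.8947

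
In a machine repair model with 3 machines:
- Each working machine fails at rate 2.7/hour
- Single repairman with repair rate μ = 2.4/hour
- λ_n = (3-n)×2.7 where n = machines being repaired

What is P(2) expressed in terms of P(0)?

P(2)/P(0) = ∏_{i=0}^{2-1} λ_i/μ_{i+1}
= (3-0)×2.7/2.4 × (3-1)×2.7/2.4
= 7.5938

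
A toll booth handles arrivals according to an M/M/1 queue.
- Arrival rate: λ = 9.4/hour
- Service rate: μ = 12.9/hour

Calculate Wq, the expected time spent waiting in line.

First, compute utilization: ρ = λ/μ = 9.4/12.9 = 0.7287
For M/M/1: Wq = λ/(μ(μ-λ))
Wq = 9.4/(12.9 × (12.9-9.4))
Wq = 9.4/(12.9 × 3.50)
Wq = 0.2082 hours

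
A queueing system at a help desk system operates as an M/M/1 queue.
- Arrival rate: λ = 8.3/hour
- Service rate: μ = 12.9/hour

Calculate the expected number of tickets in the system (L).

ρ = λ/μ = 8.3/12.9 = 0.6434
For M/M/1: L = λ/(μ-λ)
L = 8.3/(12.9-8.3) = 8.3/4.60
L = 1.8043 tickets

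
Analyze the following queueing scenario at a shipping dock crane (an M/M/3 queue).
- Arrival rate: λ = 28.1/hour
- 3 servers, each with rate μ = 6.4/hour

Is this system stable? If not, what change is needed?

Stability requires ρ = λ/(cμ) < 1
ρ = 28.1/(3 × 6.4) = 28.1/19.20 = 1.4635
Since 1.4635 ≥ 1, the system is UNSTABLE.
Need c > λ/μ = 28.1/6.4 = 4.39.
Minimum servers needed: c = 5.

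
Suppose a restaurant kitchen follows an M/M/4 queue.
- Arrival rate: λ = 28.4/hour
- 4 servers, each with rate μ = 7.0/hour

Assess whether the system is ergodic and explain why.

Stability requires ρ = λ/(cμ) < 1
ρ = 28.4/(4 × 7.0) = 28.4/28.00 = 1.0143
Since 1.0143 ≥ 1, the system is UNSTABLE.
Need c > λ/μ = 28.4/7.0 = 4.06.
Minimum servers needed: c = 5.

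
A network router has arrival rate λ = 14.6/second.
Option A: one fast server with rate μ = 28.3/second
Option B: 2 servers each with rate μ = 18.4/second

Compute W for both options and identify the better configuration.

Option A: single server μ = 28.3 (M/M/1)
  ρ_A = 14.6/28.3 = 0.5159
  W_A = 1/(μ-λ) = 1/(28.3-14.6) = 1/13.70 = 0.07299

Option B: 2 servers μ = 18.4 (M/M/2)
  ρ_B = λ/(cμ) = 14.6/(2×18.4) = 0.3967
  Offered load a = λ/μ = cρ = 14.6/18.4 = 0.7935
  P₀ = [ Σₙ₌₀^1 aⁿ/n! + a^2/(2!(1-ρ)) ]⁻¹
  Σ = a^0/0! + a^1/1! = 1.0000 + 0.7935 = 1.7935
  a^2/(2!(1-ρ)) = 0.6296/(2 × 0.6033) = 0.5218
  P₀ = 1/(1.7935 + 0.5218) = 0.4319
  Lq = P₀·a^2·ρ / (2!(1-ρ)²) = 0.4319 × 0.6296 × 0.3967 / (2 × 0.3639) = 0.1482
  Wq_B = Lq/λ = 0.1482/14.6 = 0.01015
  W_B = Wq_B + 1/μ = 0.01015 + 0.05435 = 0.06450

Since W_B = 0.06450 < W_A = 0.07299, Option B (multiple servers) has the shorter time in system.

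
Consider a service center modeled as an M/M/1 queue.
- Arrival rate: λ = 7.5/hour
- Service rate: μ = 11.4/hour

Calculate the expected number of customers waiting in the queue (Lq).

ρ = λ/μ = 7.5/11.4 = 0.6579
For M/M/1: Lq = λ²/(μ(μ-λ))
Lq = 56.25/(11.4 × 3.90)
Lq = 1.2652 customers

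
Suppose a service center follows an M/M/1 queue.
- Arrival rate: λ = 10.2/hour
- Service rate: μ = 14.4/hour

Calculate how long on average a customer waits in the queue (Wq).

First, compute utilization: ρ = λ/μ = 10.2/14.4 = 0.7083
For M/M/1: Wq = λ/(μ(μ-λ))
Wq = 10.2/(14.4 × (14.4-10.2))
Wq = 10.2/(14.4 × 4.20)
Wq = 0.1687 hours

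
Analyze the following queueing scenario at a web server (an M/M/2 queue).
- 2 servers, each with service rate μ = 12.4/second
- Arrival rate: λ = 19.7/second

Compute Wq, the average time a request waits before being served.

Traffic intensity: ρ = λ/(cμ) = 19.7/(2×12.4) = 0.7944
Since ρ = 0.7944 < 1, system is stable.
Offered load a = λ/μ = cρ = 19.7/12.4 = 1.5887
P₀ = [ Σₙ₌₀^1 aⁿ/n! + a^2/(2!(1-ρ)) ]⁻¹
Σ = a^0/0! + a^1/1! = 1.0000 + 1.5887 = 2.5887
a^2/(2!(1-ρ)) = 2.52400/(2 × 0.205645) = 6.1368
P₀ = 1/(2.5887 + 6.1368) = 0.1146
Lq = P₀·a^2·ρ / (2!(1-ρ)²) = 0.1146 × 2.5240 × 0.7944 / (2 × 0.04229) = 2.7167
Wq = Lq/λ = 2.7167/19.7 = 0.1379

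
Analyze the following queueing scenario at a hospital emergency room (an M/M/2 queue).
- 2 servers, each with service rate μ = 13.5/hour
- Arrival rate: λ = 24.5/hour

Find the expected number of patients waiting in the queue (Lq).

Traffic intensity: ρ = λ/(cμ) = 24.5/(2×13.5) = 0.9074
Since ρ = 0.9074 < 1, system is stable.
Offered load a = λ/μ = cρ = 24.5/13.5 = 1.8148
P₀ = [ Σₙ₌₀^1 aⁿ/n! + a^2/(2!(1-ρ)) ]⁻¹
Σ = a^0/0! + a^1/1! = 1.0000 + 1.8148 = 2.8148
a^2/(2!(1-ρ)) = 3.29355/(2 × 0.0925926) = 17.7852
P₀ = 1/(2.8148 + 17.7852) = 0.04854
Lq = P₀·a^2·ρ / (2!(1-ρ)²) = 0.0485437 × 3.29355 × 0.907407 / (2 × 0.00857339) = 8.4609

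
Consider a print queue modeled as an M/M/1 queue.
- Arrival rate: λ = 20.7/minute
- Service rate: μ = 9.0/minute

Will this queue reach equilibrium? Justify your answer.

Stability requires ρ = λ/(cμ) < 1
ρ = 20.7/(1 × 9.0) = 20.7/9.00 = 2.3000
Since 2.3000 ≥ 1, the system is UNSTABLE.
Queue grows without bound. Need μ > λ = 20.7.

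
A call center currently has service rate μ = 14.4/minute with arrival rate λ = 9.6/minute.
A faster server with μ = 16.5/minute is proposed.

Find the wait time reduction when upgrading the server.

System 1: ρ₁ = 9.6/14.4 = 0.6667, W₁ = 1/(14.4-9.6) = 0.20833
System 2: ρ₂ = 9.6/16.5 = 0.5818, W₂ = 1/(16.5-9.6) = 0.14493
Improvement: (W₁-W₂)/W₁ = (0.20833-0.14493)/0.20833 = 30.43%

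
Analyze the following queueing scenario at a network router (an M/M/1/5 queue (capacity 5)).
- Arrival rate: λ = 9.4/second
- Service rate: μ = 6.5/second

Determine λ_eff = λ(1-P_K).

ρ = λ/μ = 9.4/6.5 = 1.4462
P₀ = (1-ρ)/(1-ρ^(K+1)) = (1-1.4462)/(1-1.4462^6) = -0.4462/-8.1489 = 0.05476
P_K = P₀×ρ^K = 0.05476 × 1.4462^5 = 0.05476 × 6.3262 = 0.3464
λ_eff = λ(1-P_K) = 9.4 × (1 - 0.34638) = 9.4 × 0.65362 = 6.1440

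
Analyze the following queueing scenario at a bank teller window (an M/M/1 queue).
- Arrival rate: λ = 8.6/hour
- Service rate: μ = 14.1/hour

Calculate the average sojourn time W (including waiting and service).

First, compute utilization: ρ = λ/μ = 8.6/14.1 = 0.6099
For M/M/1: W = 1/(μ-λ)
W = 1/(14.1-8.6) = 1/5.50
W = 0.1818 hours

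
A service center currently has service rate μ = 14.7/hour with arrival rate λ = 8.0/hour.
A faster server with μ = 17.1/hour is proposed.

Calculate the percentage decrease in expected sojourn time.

System 1: ρ₁ = 8.0/14.7 = 0.5442, W₁ = 1/(14.7-8.0) = 0.14925
System 2: ρ₂ = 8.0/17.1 = 0.4678, W₂ = 1/(17.1-8.0) = 0.10989
Improvement: (W₁-W₂)/W₁ = (0.14925-0.10989)/0.14925 = 26.37%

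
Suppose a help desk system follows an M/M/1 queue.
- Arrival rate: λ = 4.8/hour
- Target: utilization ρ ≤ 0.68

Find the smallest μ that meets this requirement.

ρ = λ/μ, so μ = λ/ρ
μ ≥ 4.8/0.68 = 7.0588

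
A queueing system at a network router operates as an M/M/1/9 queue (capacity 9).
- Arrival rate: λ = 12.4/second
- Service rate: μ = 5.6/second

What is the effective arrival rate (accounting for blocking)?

ρ = λ/μ = 12.4/5.6 = 2.2143
P₀ = (1-ρ)/(1-ρ^(K+1)) = (1-2.2143)/(1-2.2143^10) = -1.2143/-2832.7700 = 0.0004287
P_K = P₀×ρ^K = 0.0004287 × 2.2143^9 = 0.0004287 × 1279.7588 = 0.5486
λ_eff = λ(1-P_K) = 12.4 × (1 - 0.54858) = 12.4 × 0.45142 = 5.5976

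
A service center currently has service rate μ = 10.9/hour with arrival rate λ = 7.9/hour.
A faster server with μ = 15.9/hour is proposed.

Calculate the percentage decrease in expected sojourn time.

System 1: ρ₁ = 7.9/10.9 = 0.7248, W₁ = 1/(10.9-7.9) = 0.3333
System 2: ρ₂ = 7.9/15.9 = 0.4969, W₂ = 1/(15.9-7.9) = 0.1250
Improvement: (W₁-W₂)/W₁ = (0.3333-0.1250)/0.3333 = 62.50%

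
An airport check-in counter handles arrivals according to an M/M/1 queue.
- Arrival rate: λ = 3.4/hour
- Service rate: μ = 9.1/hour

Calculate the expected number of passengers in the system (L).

ρ = λ/μ = 3.4/9.1 = 0.3736
For M/M/1: L = λ/(μ-λ)
L = 3.4/(9.1-3.4) = 3.4/5.70
L = 0.5965 passengers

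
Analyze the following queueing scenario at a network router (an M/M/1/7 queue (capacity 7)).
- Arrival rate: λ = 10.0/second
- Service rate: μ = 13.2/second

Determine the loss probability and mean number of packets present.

ρ = λ/μ = 10.0/13.2 = 0.75758
P₀ = (1-ρ)/(1-ρ^(K+1)) = (1-0.75758)/(1-0.75758^8) = 0.2424/0.8915 = 0.2719
P_K = P₀×ρ^K = 0.2719 × 0.75758^7 = 0.2719 × 0.1432 = 0.03894
Blocking probability P_7 = 0.03894 (3.89%)
L = ρ[1 - (K+1)ρ^K + Kρ^(K+1)] / [(1-ρ)(1-ρ^(K+1))]
L = 0.75758 × (1 - 8×0.14322 + 7×0.10850) / ((1 - 0.75758) × (1 - 0.10850)) = 2.1514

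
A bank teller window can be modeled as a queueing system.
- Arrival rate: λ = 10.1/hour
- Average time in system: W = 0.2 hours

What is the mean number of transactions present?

Little's Law: L = λW
L = 10.1 × 0.2 = 2.0200 transactions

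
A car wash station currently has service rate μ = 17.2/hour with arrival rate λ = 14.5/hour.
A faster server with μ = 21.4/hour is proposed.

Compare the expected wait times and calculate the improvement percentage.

System 1: ρ₁ = 14.5/17.2 = 0.8430, W₁ = 1/(17.2-14.5) = 0.37037
System 2: ρ₂ = 14.5/21.4 = 0.6776, W₂ = 1/(21.4-14.5) = 0.14493
Improvement: (W₁-W₂)/W₁ = (0.37037-0.14493)/0.37037 = 60.87%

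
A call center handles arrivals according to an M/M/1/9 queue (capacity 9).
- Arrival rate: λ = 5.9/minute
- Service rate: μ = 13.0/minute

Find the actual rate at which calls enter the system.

ρ = λ/μ = 5.9/13.0 = 0.453846
P₀ = (1-ρ)/(1-ρ^(K+1)) = (1-0.453846)/(1-0.453846^10) = 0.5462/0.9996 = 0.5464
P_K = P₀×ρ^K = 0.54636 × 0.453846^9 = 0.54636 × 0.00081691 = 0.0004463
λ_eff = λ(1-P_K) = 5.9 × (1 - 0.0004463) = 5.9 × 0.999554 = 5.8974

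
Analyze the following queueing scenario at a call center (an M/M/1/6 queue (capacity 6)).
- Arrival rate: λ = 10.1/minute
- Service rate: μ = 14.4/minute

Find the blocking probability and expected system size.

ρ = λ/μ = 10.1/14.4 = 0.70139
P₀ = (1-ρ)/(1-ρ^(K+1)) = (1-0.70139)/(1-0.70139^7) = 0.2986/0.9165 = 0.3258
P_K = P₀×ρ^K = 0.32582 × 0.70139^6 = 0.32582 × 0.11906 = 0.03879
Blocking probability P_6 = 0.03879 (3.88%)
L = ρ[1 - (K+1)ρ^K + Kρ^(K+1)] / [(1-ρ)(1-ρ^(K+1))]
L = 0.70139 × (1 - 7×0.11906 + 6×0.083506) / ((1 - 0.70139) × (1 - 0.083506)) = 1.7110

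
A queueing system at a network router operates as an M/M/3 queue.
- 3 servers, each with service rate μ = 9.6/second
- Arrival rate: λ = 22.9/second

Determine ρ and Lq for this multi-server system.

Traffic intensity: ρ = λ/(cμ) = 22.9/(3×9.6) = 0.7951
Since ρ = 0.7951 < 1, system is stable.
Offered load a = λ/μ = cρ = 22.9/9.6 = 2.3854
P₀ = [ Σₙ₌₀^2 aⁿ/n! + a^3/(3!(1-ρ)) ]⁻¹
Σ = a^0/0! + a^1/1! + a^2/2! = 1.0000 + 2.3854 + 2.8451 = 6.2305
a^3/(3!(1-ρ)) = 13.5735/(6 × 0.20486) = 11.0429
P₀ = 1/(6.2305 + 11.0429) = 0.05789
Lq = P₀·a^3·ρ / (3!(1-ρ)²) = 0.0578925 × 13.5735 × 0.795139 / (6 × 0.0419681) = 2.4813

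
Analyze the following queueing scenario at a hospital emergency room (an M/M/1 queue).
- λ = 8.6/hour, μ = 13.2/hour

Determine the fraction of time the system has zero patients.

ρ = λ/μ = 8.6/13.2 = 0.6515
P(0) = 1 - ρ = 1 - 0.6515 = 0.3485
The server is idle 34.85% of the time.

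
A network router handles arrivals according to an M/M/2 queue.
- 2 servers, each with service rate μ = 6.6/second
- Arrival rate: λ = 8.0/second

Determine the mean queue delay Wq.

Traffic intensity: ρ = λ/(cμ) = 8.0/(2×6.6) = 0.6061
Since ρ = 0.6061 < 1, system is stable.
Offered load a = λ/μ = cρ = 8.0/6.6 = 1.2121
P₀ = [ Σₙ₌₀^1 aⁿ/n! + a^2/(2!(1-ρ)) ]⁻¹
Σ = a^0/0! + a^1/1! = 1.0000 + 1.2121 = 2.2121
a^2/(2!(1-ρ)) = 1.4692/(2 × 0.39394) = 1.8648
P₀ = 1/(2.2121 + 1.8648) = 0.2453
Lq = P₀·a^2·ρ / (2!(1-ρ)²) = 0.2453 × 1.4692 × 0.6061 / (2 × 0.1552) = 0.7037
Wq = Lq/λ = 0.7037/8.0 = 0.08796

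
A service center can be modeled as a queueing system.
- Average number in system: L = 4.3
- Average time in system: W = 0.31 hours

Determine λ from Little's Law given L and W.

Little's Law: L = λW, so λ = L/W
λ = 4.3/0.31 = 13.8710 customers/hour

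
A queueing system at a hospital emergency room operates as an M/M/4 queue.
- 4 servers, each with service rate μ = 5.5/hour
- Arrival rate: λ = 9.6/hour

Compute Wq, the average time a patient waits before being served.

Traffic intensity: ρ = λ/(cμ) = 9.6/(4×5.5) = 0.4364
Since ρ = 0.4364 < 1, system is stable.
Offered load a = λ/μ = cρ = 9.6/5.5 = 1.7455
P₀ = [ Σₙ₌₀^3 aⁿ/n! + a^4/(4!(1-ρ)) ]⁻¹
Σ = a^0/0! + a^1/1! + a^2/2! + a^3/3! = 1.00000 + 1.74545 + 1.52331 + 0.886287 = 5.1550
a^4/(4!(1-ρ)) = 9.2818/(24 × 0.5636) = 0.6862
P₀ = 1/(5.1550 + 0.6862) = 0.1712
Lq = P₀·a^4·ρ / (4!(1-ρ)²) = 0.17120 × 9.2818 × 0.43636 / (24 × 0.31769) = 0.09094
Wq = Lq/λ = 0.09094/9.6 = 0.009473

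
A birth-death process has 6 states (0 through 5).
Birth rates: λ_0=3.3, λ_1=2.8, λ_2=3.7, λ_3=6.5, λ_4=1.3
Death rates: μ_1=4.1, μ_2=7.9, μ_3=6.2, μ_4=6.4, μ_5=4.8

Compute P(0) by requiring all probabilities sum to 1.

Ratios P(n)/P(0) = (λ₀···λₙ₋₁)/(μ₁···μₙ):
P(1)/P(0) = (3.3)/(4.1) = 0.8049
P(2)/P(0) = (3.3×2.8)/(4.1×7.9) = 0.2853
P(3)/P(0) = (3.3×2.8×3.7)/(4.1×7.9×6.2) = 0.1702
P(4)/P(0) = (3.3×2.8×3.7×6.5)/(4.1×7.9×6.2×6.4) = 0.1729
P(5)/P(0) = (3.3×2.8×3.7×6.5×1.3)/(4.1×7.9×6.2×6.4×4.8) = 0.04683

Normalization: ∑ P(n) = 1
P(0) × (1.0000 + 0.8049 + 0.2853 + 0.1702 + 0.1729 + 0.04683) = 1
P(0) × 2.4801 = 1
P(0) = 1/2.4801 = 0.4032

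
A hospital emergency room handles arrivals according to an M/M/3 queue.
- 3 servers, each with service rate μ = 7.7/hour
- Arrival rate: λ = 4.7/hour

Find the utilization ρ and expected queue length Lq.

Traffic intensity: ρ = λ/(cμ) = 4.7/(3×7.7) = 0.2035
Since ρ = 0.2035 < 1, system is stable.
Offered load a = λ/μ = cρ = 4.7/7.7 = 0.6104
P₀ = [ Σₙ₌₀^2 aⁿ/n! + a^3/(3!(1-ρ)) ]⁻¹
Σ = a^0/0! + a^1/1! + a^2/2! = 1.0000 + 0.6104 + 0.1863 = 1.7967
a^3/(3!(1-ρ)) = 0.2274/(6 × 0.7965) = 0.04758
P₀ = 1/(1.7967 + 0.04758) = 0.5422
Lq = P₀·a^3·ρ / (3!(1-ρ)²) = 0.5422 × 0.2274 × 0.2035 / (6 × 0.6345) = 0.006591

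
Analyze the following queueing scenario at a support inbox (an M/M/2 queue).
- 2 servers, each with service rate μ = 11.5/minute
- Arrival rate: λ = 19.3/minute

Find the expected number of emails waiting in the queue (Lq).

Traffic intensity: ρ = λ/(cμ) = 19.3/(2×11.5) = 0.8391
Since ρ = 0.8391 < 1, system is stable.
Offered load a = λ/μ = cρ = 19.3/11.5 = 1.6783
P₀ = [ Σₙ₌₀^1 aⁿ/n! + a^2/(2!(1-ρ)) ]⁻¹
Σ = a^0/0! + a^1/1! = 1.0000 + 1.6783 = 2.6783
a^2/(2!(1-ρ)) = 2.816560/(2 × 0.1608696) = 8.7542
P₀ = 1/(2.6783 + 8.7542) = 0.08747
Lq = P₀·a^2·ρ / (2!(1-ρ)²) = 0.0874704 × 2.81656 × 0.839130 / (2 × 0.0258790) = 3.9942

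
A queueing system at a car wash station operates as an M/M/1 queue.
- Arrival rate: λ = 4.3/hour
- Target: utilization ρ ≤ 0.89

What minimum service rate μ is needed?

ρ = λ/μ, so μ = λ/ρ
μ ≥ 4.3/0.89 = 4.8315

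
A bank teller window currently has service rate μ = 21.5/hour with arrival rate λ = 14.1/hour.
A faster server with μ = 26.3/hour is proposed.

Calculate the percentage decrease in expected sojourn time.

System 1: ρ₁ = 14.1/21.5 = 0.6558, W₁ = 1/(21.5-14.1) = 0.135135
System 2: ρ₂ = 14.1/26.3 = 0.5361, W₂ = 1/(26.3-14.1) = 0.0819672
Improvement: (W₁-W₂)/W₁ = (0.135135-0.0819672)/0.135135 = 39.34%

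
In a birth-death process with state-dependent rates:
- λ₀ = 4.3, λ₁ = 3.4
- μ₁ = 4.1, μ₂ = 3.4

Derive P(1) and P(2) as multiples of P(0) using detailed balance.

Balance equations:
State 0: λ₀P₀ = μ₁P₁ → P₁ = (λ₀/μ₁)P₀ = (4.3/4.1)P₀ = 1.0488P₀
State 1: P₂ = (λ₀λ₁)/(μ₁μ₂)P₀ = (4.3×3.4)/(4.1×3.4)P₀ = 1.0488P₀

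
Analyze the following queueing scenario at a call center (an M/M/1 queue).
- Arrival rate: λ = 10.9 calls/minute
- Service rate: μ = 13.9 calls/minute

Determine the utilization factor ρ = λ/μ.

Server utilization: ρ = λ/μ
ρ = 10.9/13.9 = 0.7842
The server is busy 78.42% of the time.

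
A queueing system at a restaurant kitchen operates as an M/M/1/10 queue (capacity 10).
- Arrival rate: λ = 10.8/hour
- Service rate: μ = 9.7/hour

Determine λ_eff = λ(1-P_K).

ρ = λ/μ = 10.8/9.7 = 1.1134
P₀ = (1-ρ)/(1-ρ^(K+1)) = (1-1.1134)/(1-1.1134^11) = -0.1134/-2.2596 = 0.05019
P_K = P₀×ρ^K = 0.05019 × 1.1134^10 = 0.05019 × 2.9276 = 0.1469
λ_eff = λ(1-P_K) = 10.8 × (1 - 0.14693) = 10.8 × 0.85307 = 9.2132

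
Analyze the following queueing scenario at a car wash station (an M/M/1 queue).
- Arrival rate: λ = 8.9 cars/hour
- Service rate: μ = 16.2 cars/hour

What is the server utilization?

Server utilization: ρ = λ/μ
ρ = 8.9/16.2 = 0.5494
The server is busy 54.94% of the time.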